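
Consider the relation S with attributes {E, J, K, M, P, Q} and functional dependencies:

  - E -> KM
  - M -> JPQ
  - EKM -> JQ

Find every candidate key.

(E)

Attribute E never appears on the right-hand side of any dependency, so E must belong to every candidate key.
{E}⁺ = {E, J, K, M, P, Q}, which is all of the schema, so {E} is the only candidate key.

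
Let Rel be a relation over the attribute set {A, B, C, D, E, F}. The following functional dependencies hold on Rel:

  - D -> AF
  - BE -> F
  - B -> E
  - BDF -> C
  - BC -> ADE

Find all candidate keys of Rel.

Attribute B never appears on the right-hand side of any dependency, so B must belong to every candidate key.
{B}⁺ = {B, E, F}, which is not all of the schema, so we must add further attributes.
{B, C}⁺: B→E adds E; BC→ADE adds A, D; D→AF adds F → {A, B, C, D, E, F}. Minimal: {C}⁺ = {C}; {B}⁺ = {B, E, F} — none reach the full schema.
{B, D}⁺: D→AF adds A, F; B→E adds E; BDF→C adds C → {A, B, C, D, E, F}. Minimal: {D}⁺ = {A, D, F}; {B}⁺ = {B, E, F} — none reach the full schema.
Any other superkey contains one of these as a subset, so there are no further candidate keys.

{B, C}; {B, D}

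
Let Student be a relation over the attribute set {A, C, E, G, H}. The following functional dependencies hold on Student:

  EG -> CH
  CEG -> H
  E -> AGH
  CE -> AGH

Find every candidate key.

{E}

Attribute E never appears on the right-hand side of any dependency, so E must belong to every candidate key.
{E}⁺ = {A, C, E, G, H}, which is all of the schema, so {E} is the only candidate key.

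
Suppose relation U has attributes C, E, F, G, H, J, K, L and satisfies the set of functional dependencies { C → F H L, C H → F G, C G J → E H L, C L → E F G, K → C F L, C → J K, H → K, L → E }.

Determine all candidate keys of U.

C, H, K

{C}⁺: C→FHL adds F, H, L; CH→FG adds G; CL→EFG adds E; C→JK adds J, K → {C, E, F, G, H, J, K, L}.
{H}⁺: H→K adds K; K→CFL adds C, F, L; C→JK adds J; L→E adds E; CH→FG adds G → {C, E, F, G, H, J, K, L}.
{K}⁺: K→CFL adds C, F, L; C→JK adds J; L→E adds E; C→FHL adds H; CH→FG adds G → {C, E, F, G, H, J, K, L}.
Any other superkey contains one of these as a subset, so there are no further candidate keys.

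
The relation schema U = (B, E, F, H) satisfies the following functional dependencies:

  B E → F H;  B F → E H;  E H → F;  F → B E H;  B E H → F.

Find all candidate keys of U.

{F}, {B, E}, {E, H}

{F}⁺: F→BEH adds B, E, H → {B, E, F, H}.
{B, E}⁺: BE→FH adds F, H → {B, E, F, H}. Minimal: {E}⁺ = {E}; {B}⁺ = {B} — none reach the full schema.
{E, H}⁺: EH→F adds F; F→BEH adds B → {B, E, F, H}. Minimal: {H}⁺ = {H}; {E}⁺ = {E} — none reach the full schema.
Any other superkey contains one of these as a subset, so there are no further candidate keys.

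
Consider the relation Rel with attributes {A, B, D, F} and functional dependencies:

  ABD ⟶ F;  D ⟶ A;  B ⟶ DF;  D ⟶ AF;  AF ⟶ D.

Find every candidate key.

Attribute B never appears on the right-hand side of any dependency, so B must belong to every candidate key.
{B}⁺ = {A, B, D, F}, which is all of the schema, so {B} is the only candidate key.

(B)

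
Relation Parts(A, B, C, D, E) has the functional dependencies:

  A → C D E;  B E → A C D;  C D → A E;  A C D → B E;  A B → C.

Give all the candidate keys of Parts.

A, BE, CD

{A}⁺: A→CDE adds C, D, E; ACD→BE adds B → {A, B, C, D, E}.
{B, E}⁺: BE→ACD adds A, C, D → {A, B, C, D, E}. Minimal: {E}⁺ = {E}; {B}⁺ = {B} — none reach the full schema.
{C, D}⁺: CD→AE adds A, E; ACD→BE adds B → {A, B, C, D, E}. Minimal: {D}⁺ = {D}; {C}⁺ = {C} — none reach the full schema.
Any other superkey contains one of these as a subset, so there are no further candidate keys.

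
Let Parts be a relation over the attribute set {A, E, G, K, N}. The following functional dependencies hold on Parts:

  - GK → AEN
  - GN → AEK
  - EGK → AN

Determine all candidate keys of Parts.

{G, K}, {G, N}

{G, K}⁺: GK→AEN adds A, E, N → {A, E, G, K, N}. Minimal: {K}⁺ = {K}; {G}⁺ = {G} — none reach the full schema.
{G, N}⁺: GN→AEK adds A, E, K → {A, E, G, K, N}. Minimal: {N}⁺ = {N}; {G}⁺ = {G} — none reach the full schema.
Any other superkey contains one of these as a subset, so there are no further candidate keys.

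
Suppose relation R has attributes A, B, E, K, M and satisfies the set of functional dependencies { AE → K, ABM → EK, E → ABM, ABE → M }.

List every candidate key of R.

{E}⁺: E→ABM adds A, B, M; AE→K adds K → {A, B, E, K, M}.
{A, B, M}⁺: ABM→EK adds E, K → {A, B, E, K, M}.
Any other superkey contains one of these as a subset, so there are no further candidate keys.

(E), (A, B, M)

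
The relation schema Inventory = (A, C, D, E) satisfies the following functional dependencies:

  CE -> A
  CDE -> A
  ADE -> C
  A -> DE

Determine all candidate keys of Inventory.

(A); (C, E)

{A}⁺: A→DE adds D, E; ADE→C adds C → {A, C, D, E}.
{C, E}⁺: CE→A adds A; A→DE adds D → {A, C, D, E}. Minimal: {E}⁺ = {E}; {C}⁺ = {C} — none reach the full schema.
Any other superkey contains one of these as a subset, so there are no further candidate keys.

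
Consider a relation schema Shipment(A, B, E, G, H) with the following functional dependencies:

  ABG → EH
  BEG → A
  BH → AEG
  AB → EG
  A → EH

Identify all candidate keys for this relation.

{A, B}, {B, H}, {B, E, G}

Attribute B never appears on the right-hand side of any dependency, so B must belong to every candidate key.
{B}⁺ = {B}, which is not all of the schema, so we must add further attributes.
{A, B}⁺: AB→EG adds E, G; A→EH adds H → {A, B, E, G, H}. Minimal: {B}⁺ = {B}; {A}⁺ = {A, E, H} — none reach the full schema.
{B, H}⁺: BH→AEG adds A, E, G → {A, B, E, G, H}. Minimal: {H}⁺ = {H}; {B}⁺ = {B} — none reach the full schema.
{B, E, G}⁺: BEG→A adds A; A→EH adds H → {A, B, E, G, H}. Minimal: {E, G}⁺ = {E, G}; {B, G}⁺ = {B, G}; {B, E}⁺ = {B, E} — none reach the full schema.
Any other superkey contains one of these as a subset, so there are no further candidate keys.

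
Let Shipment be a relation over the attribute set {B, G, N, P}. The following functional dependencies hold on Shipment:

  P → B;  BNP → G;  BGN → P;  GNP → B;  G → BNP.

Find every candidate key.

{G}⁺: G→BNP adds B, N, P → {B, G, N, P}.
{N, P}⁺: P→B adds B; BNP→G adds G → {B, G, N, P}. Minimal: {P}⁺ = {B, P}; {N}⁺ = {N} — none reach the full schema.

G, NP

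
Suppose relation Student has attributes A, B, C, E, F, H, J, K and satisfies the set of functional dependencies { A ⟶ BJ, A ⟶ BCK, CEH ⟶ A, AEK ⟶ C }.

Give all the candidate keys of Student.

Attributes E, F, H never appear on any right-hand side, so every candidate key must contain {E, F, H}.
{E, F, H}⁺ = {E, F, H}, which is not all of the schema, so we must add further attributes.
{A, E, F, H}⁺: A→BJ adds B, J; A→BCK adds C, K → {A, B, C, E, F, H, J, K}. Minimal: {E, F, H}⁺ = {E, F, H}; {A, F, H}⁺ = {A, B, C, F, H, J, K}; {A, E, H}⁺ = {A, B, C, E, H, J, K}; … — none reach the full schema.
{C, E, F, H}⁺: CEH→A adds A; A→BJ adds B, J; A→BCK adds K → {A, B, C, E, F, H, J, K}. Minimal: {E, F, H}⁺ = {E, F, H}; {C, F, H}⁺ = {C, F, H}; {C, E, H}⁺ = {A, B, C, E, H, J, K}; … — none reach the full schema.
Any other superkey contains one of these as a subset, so there are no further candidate keys.

(A, E, F, H), (C, E, F, H)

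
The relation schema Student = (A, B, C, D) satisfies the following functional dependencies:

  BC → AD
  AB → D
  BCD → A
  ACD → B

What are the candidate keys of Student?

Attribute C never appears on the right-hand side of any dependency, so C must belong to every candidate key.
{C}⁺ = {C}, which is not all of the schema, so we must add further attributes.
{B, C}⁺: BC→AD adds A, D → {A, B, C, D}.
{A, C, D}⁺: ACD→B adds B → {A, B, C, D}.
Any other superkey contains one of these as a subset, so there are no further candidate keys.

(B, C); (A, C, D)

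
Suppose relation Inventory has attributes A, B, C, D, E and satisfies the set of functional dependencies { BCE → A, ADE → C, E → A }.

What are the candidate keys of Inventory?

Attributes B, D, E never appear on any right-hand side, so every candidate key must contain {B, D, E}.
{B, D, E}⁺ = {A, B, C, D, E}, which is all of the schema, so {B, D, E} is the only candidate key.

(B, D, E)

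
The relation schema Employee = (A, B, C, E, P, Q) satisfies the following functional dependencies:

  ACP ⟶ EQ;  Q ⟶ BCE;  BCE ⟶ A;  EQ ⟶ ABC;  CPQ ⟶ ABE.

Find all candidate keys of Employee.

{P, Q}, {A, C, P}, {B, C, E, P}

Attribute P never appears on the right-hand side of any dependency, so P must belong to every candidate key.
{P}⁺ = {P}, which is not all of the schema, so we must add further attributes.
{P, Q}⁺: Q→BCE adds B, C, E; BCE→A adds A → {A, B, C, E, P, Q}. Minimal: {Q}⁺ = {A, B, C, E, Q}; {P}⁺ = {P} — none reach the full schema.
{A, C, P}⁺: ACP→EQ adds E, Q; Q→BCE adds B → {A, B, C, E, P, Q}. Minimal: {C, P}⁺ = {C, P}; {A, P}⁺ = {A, P}; {A, C}⁺ = {A, C} — none reach the full schema.
{B, C, E, P}⁺: BCE→A adds A; ACP→EQ adds Q → {A, B, C, E, P, Q}. Minimal: {C, E, P}⁺ = {C, E, P}; {B, E, P}⁺ = {B, E, P}; {B, C, P}⁺ = {B, C, P}; … — none reach the full schema.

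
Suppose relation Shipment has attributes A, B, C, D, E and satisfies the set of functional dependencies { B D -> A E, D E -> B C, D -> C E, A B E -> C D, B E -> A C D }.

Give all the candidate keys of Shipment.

{D}⁺: D→CE adds C, E; DE→BC adds B; BE→ACD adds A → {A, B, C, D, E}.
{B, E}⁺: BE→ACD adds A, C, D → {A, B, C, D, E}. Minimal: {E}⁺ = {E}; {B}⁺ = {B} — none reach the full schema.

{D}; {B, E}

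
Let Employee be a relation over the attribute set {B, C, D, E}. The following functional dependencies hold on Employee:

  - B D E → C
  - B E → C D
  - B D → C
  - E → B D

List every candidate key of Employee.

{E}

{E}⁺: E→BD adds B, D; BDE→C adds C → {B, C, D, E}.
No other minimal superkey exists.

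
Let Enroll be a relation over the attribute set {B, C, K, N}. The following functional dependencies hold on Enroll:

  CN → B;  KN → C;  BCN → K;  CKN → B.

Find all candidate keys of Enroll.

(C, N); (K, N)

Attribute N never appears on the right-hand side of any dependency, so N must belong to every candidate key.
{N}⁺ = {N}, which is not all of the schema, so we must add further attributes.
{C, N}⁺: CN→B adds B; BCN→K adds K → {B, C, K, N}.
{K, N}⁺: KN→C adds C; CKN→B adds B → {B, C, K, N}.
Any other superkey contains one of these as a subset, so there are no further candidate keys.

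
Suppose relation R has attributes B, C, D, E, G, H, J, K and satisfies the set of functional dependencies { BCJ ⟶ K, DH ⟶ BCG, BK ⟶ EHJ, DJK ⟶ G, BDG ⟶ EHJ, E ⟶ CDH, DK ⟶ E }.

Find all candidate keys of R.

{E}, {B, K}, {D, H}, {D, K}, {B, C, J}, {B, D, G}

{E}⁺: E→CDH adds C, D, H; DH→BCG adds B, G; BDG→EHJ adds J; BCJ→K adds K → {B, C, D, E, G, H, J, K}.
{B, K}⁺: BK→EHJ adds E, H, J; E→CDH adds C, D; DH→BCG adds G → {B, C, D, E, G, H, J, K}.
{D, H}⁺: DH→BCG adds B, C, G; BDG→EHJ adds E, J; BCJ→K adds K → {B, C, D, E, G, H, J, K}.
{D, K}⁺: DK→E adds E; E→CDH adds C, H; DH→BCG adds B, G; BK→EHJ adds J → {B, C, D, E, G, H, J, K}.
{B, C, J}⁺: BCJ→K adds K; BK→EHJ adds E, H; E→CDH adds D; DH→BCG adds G → {B, C, D, E, G, H, J, K}.
{B, D, G}⁺: BDG→EHJ adds E, H, J; E→CDH adds C; BCJ→K adds K → {B, C, D, E, G, H, J, K}.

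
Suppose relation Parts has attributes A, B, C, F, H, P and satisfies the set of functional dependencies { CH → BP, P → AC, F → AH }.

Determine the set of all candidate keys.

Attribute F never appears on the right-hand side of any dependency, so F must belong to every candidate key.
{F}⁺ = {A, F, H}, which is not all of the schema, so we must add further attributes.
{C, F}⁺: F→AH adds A, H; CH→BP adds B, P → {A, B, C, F, H, P}. Minimal: {F}⁺ = {A, F, H}; {C}⁺ = {C} — none reach the full schema.
{F, P}⁺: P→AC adds A, C; F→AH adds H; CH→BP adds B → {A, B, C, F, H, P}. Minimal: {P}⁺ = {A, C, P}; {F}⁺ = {A, F, H} — none reach the full schema.
Any other superkey contains one of these as a subset, so there are no further candidate keys.

{C, F}, {F, P}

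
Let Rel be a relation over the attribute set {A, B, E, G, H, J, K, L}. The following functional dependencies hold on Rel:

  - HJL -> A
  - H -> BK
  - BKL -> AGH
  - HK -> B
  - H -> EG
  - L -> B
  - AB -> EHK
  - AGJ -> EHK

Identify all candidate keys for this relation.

(A, J, L); (H, J, L); (J, K, L)

Attributes J, L never appear on any right-hand side, so every candidate key must contain {J, L}.
{J, L}⁺ = {B, J, L}, which is not all of the schema, so we must add further attributes.
{A, J, L}⁺: L→B adds B; AB→EHK adds E, H, K; BKL→AGH adds G → {A, B, E, G, H, J, K, L}. Minimal: {J, L}⁺ = {B, J, L}; {A, L}⁺ = {A, B, E, G, H, K, L}; {A, J}⁺ = {A, J} — none reach the full schema.
{H, J, L}⁺: HJL→A adds A; H→BK adds B, K; BKL→AGH adds G; H→EG adds E → {A, B, E, G, H, J, K, L}. Minimal: {J, L}⁺ = {B, J, L}; {H, L}⁺ = {A, B, E, G, H, K, L}; {H, J}⁺ = {B, E, G, H, J, K} — none reach the full schema.
{J, K, L}⁺: L→B adds B; BKL→AGH adds A, G, H; H→EG adds E → {A, B, E, G, H, J, K, L}. Minimal: {K, L}⁺ = {A, B, E, G, H, K, L}; {J, L}⁺ = {B, J, L}; {J, K}⁺ = {J, K} — none reach the full schema.
Any other superkey contains one of these as a subset, so there are no further candidate keys.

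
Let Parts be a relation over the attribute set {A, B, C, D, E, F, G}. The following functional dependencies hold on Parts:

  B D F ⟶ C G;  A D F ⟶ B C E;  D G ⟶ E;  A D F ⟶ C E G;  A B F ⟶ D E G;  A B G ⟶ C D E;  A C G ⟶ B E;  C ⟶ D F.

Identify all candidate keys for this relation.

Attribute A never appears on the right-hand side of any dependency, so A must belong to every candidate key.
{A}⁺ = {A}, which is not all of the schema, so we must add further attributes.
{A, C}⁺: C→DF adds D, F; ADF→BCE adds B, E; ADF→CEG adds G → {A, B, C, D, E, F, G}. Minimal: {C}⁺ = {C, D, F}; {A}⁺ = {A} — none reach the full schema.
{A, B, F}⁺: ABF→DEG adds D, E, G; ABG→CDE adds C → {A, B, C, D, E, F, G}. Minimal: {B, F}⁺ = {B, F}; {A, F}⁺ = {A, F}; {A, B}⁺ = {A, B} — none reach the full schema.
{A, B, G}⁺: ABG→CDE adds C, D, E; C→DF adds F → {A, B, C, D, E, F, G}. Minimal: {B, G}⁺ = {B, G}; {A, G}⁺ = {A, G}; {A, B}⁺ = {A, B} — none reach the full schema.
{A, D, F}⁺: ADF→BCE adds B, C, E; ADF→CEG adds G → {A, B, C, D, E, F, G}. Minimal: {D, F}⁺ = {D, F}; {A, F}⁺ = {A, F}; {A, D}⁺ = {A, D} — none reach the full schema.
Any other superkey contains one of these as a subset, so there are no further candidate keys.

AC, ABF, ABG, ADF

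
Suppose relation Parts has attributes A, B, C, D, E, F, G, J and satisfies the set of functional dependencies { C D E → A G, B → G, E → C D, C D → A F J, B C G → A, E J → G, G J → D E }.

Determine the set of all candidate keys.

Attribute B never appears on the right-hand side of any dependency, so B must belong to every candidate key.
{B}⁺ = {B, G}, which is not all of the schema, so we must add further attributes.
{B, E}⁺: B→G adds G; E→CD adds C, D; CD→AFJ adds A, F, J → {A, B, C, D, E, F, G, J}. Minimal: {E}⁺ = {A, C, D, E, F, G, J}; {B}⁺ = {B, G} — none reach the full schema.
{B, J}⁺: B→G adds G; GJ→DE adds D, E; E→CD adds C; CD→AFJ adds A, F → {A, B, C, D, E, F, G, J}. Minimal: {J}⁺ = {J}; {B}⁺ = {B, G} — none reach the full schema.
{B, C, D}⁺: B→G adds G; CD→AFJ adds A, F, J; GJ→DE adds E → {A, B, C, D, E, F, G, J}. Minimal: {C, D}⁺ = {A, C, D, F, J}; {B, D}⁺ = {B, D, G}; {B, C}⁺ = {A, B, C, G} — none reach the full schema.

(B, E); (B, J); (B, C, D)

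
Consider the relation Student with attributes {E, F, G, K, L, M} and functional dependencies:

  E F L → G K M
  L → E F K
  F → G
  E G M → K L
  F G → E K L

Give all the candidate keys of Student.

{F}⁺: F→G adds G; FG→EKL adds E, K, L; EFL→GKM adds M → {E, F, G, K, L, M}.
{L}⁺: L→EFK adds E, F, K; F→G adds G; EFL→GKM adds M → {E, F, G, K, L, M}.
{E, G, M}⁺: EGM→KL adds K, L; L→EFK adds F → {E, F, G, K, L, M}. Minimal: {G, M}⁺ = {G, M}; {E, M}⁺ = {E, M}; {E, G}⁺ = {E, G} — none reach the full schema.
Any other superkey contains one of these as a subset, so there are no further candidate keys.

F, L, EGM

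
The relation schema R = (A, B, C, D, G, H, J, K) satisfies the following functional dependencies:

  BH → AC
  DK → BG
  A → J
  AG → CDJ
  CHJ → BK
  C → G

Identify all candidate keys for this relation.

Attribute H never appears on the right-hand side of any dependency, so H must belong to every candidate key.
{H}⁺ = {H}, which is not all of the schema, so we must add further attributes.
{B, H}⁺: BH→AC adds A, C; A→J adds J; CHJ→BK adds K; C→G adds G; AG→CDJ adds D → {A, B, C, D, G, H, J, K}. Minimal: {H}⁺ = {H}; {B}⁺ = {B} — none reach the full schema.
{A, C, H}⁺: A→J adds J; CHJ→BK adds B, K; C→G adds G; AG→CDJ adds D → {A, B, C, D, G, H, J, K}. Minimal: {C, H}⁺ = {C, G, H}; {A, H}⁺ = {A, H, J}; {A, C}⁺ = {A, C, D, G, J} — none reach the full schema.
{A, G, H}⁺: A→J adds J; AG→CDJ adds C, D; CHJ→BK adds B, K → {A, B, C, D, G, H, J, K}. Minimal: {G, H}⁺ = {G, H}; {A, H}⁺ = {A, H, J}; {A, G}⁺ = {A, C, D, G, J} — none reach the full schema.
{C, H, J}⁺: CHJ→BK adds B, K; C→G adds G; BH→AC adds A; AG→CDJ adds D → {A, B, C, D, G, H, J, K}. Minimal: {H, J}⁺ = {H, J}; {C, J}⁺ = {C, G, J}; {C, H}⁺ = {C, G, H} — none reach the full schema.
{D, H, K}⁺: DK→BG adds B, G; BH→AC adds A, C; A→J adds J → {A, B, C, D, G, H, J, K}. Minimal: {H, K}⁺ = {H, K}; {D, K}⁺ = {B, D, G, K}; {D, H}⁺ = {D, H} — none reach the full schema.

(B, H); (A, C, H); (A, G, H); (C, H, J); (D, H, K)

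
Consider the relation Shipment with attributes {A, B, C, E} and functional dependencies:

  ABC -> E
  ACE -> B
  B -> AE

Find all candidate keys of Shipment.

(B, C), (A, C, E)

Attribute C never appears on the right-hand side of any dependency, so C must belong to every candidate key.
{C}⁺ = {C}, which is not all of the schema, so we must add further attributes.
{B, C}⁺: B→AE adds A, E → {A, B, C, E}. Minimal: {C}⁺ = {C}; {B}⁺ = {A, B, E} — none reach the full schema.
{A, C, E}⁺: ACE→B adds B → {A, B, C, E}. Minimal: {C, E}⁺ = {C, E}; {A, E}⁺ = {A, E}; {A, C}⁺ = {A, C} — none reach the full schema.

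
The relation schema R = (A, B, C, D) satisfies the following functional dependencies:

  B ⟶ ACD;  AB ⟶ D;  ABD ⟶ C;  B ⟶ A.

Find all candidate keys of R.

{B}

{B}⁺: B→ACD adds A, C, D → {A, B, C, D}.
No other minimal superkey exists.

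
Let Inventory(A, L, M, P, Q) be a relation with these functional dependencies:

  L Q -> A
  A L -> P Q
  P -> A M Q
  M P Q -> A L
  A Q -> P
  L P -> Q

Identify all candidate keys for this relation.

(P); (A, L); (A, Q); (L, Q)

{P}⁺: P→AMQ adds A, M, Q; MPQ→AL adds L → {A, L, M, P, Q}.
{A, L}⁺: AL→PQ adds P, Q; P→AMQ adds M → {A, L, M, P, Q}. Minimal: {L}⁺ = {L}; {A}⁺ = {A} — none reach the full schema.
{A, Q}⁺: AQ→P adds P; P→AMQ adds M; MPQ→AL adds L → {A, L, M, P, Q}. Minimal: {Q}⁺ = {Q}; {A}⁺ = {A} — none reach the full schema.
{L, Q}⁺: LQ→A adds A; AL→PQ adds P; P→AMQ adds M → {A, L, M, P, Q}. Minimal: {Q}⁺ = {Q}; {L}⁺ = {L} — none reach the full schema.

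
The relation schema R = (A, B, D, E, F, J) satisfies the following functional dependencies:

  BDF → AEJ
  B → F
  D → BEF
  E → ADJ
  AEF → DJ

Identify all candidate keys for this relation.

(D), (E)

{D}⁺: D→BEF adds B, E, F; E→ADJ adds A, J → {A, B, D, E, F, J}.
{E}⁺: E→ADJ adds A, D, J; D→BEF adds B, F → {A, B, D, E, F, J}.
Any other superkey contains one of these as a subset, so there are no further candidate keys.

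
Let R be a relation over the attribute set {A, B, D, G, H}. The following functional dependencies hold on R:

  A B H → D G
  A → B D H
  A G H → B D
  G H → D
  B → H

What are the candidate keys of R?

Attribute A never appears on the right-hand side of any dependency, so A must belong to every candidate key.
{A}⁺ = {A, B, D, G, H}, which is all of the schema, so {A} is the only candidate key.

(A)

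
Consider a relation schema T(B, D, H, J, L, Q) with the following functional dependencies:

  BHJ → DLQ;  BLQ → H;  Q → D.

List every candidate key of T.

(B, H, J); (B, J, L, Q)

Attributes B, J never appear on any right-hand side, so every candidate key must contain {B, J}.
{B, J}⁺ = {B, J}, which is not all of the schema, so we must add further attributes.
{B, H, J}⁺: BHJ→DLQ adds D, L, Q → {B, D, H, J, L, Q}. Minimal: {H, J}⁺ = {H, J}; {B, J}⁺ = {B, J}; {B, H}⁺ = {B, H} — none reach the full schema.
{B, J, L, Q}⁺: BLQ→H adds H; Q→D adds D → {B, D, H, J, L, Q}. Minimal: {J, L, Q}⁺ = {D, J, L, Q}; {B, L, Q}⁺ = {B, D, H, L, Q}; {B, J, Q}⁺ = {B, D, J, Q}; … — none reach the full schema.
Any other superkey contains one of these as a subset, so there are no further candidate keys.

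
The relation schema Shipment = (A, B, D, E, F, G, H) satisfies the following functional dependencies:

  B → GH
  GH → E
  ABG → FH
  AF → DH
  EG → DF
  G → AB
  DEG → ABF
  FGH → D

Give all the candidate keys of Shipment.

{B}⁺: B→GH adds G, H; GH→E adds E; EG→DF adds D, F; G→AB adds A → {A, B, D, E, F, G, H}.
{G}⁺: G→AB adds A, B; B→GH adds H; GH→E adds E; ABG→FH adds F; AF→DH adds D → {A, B, D, E, F, G, H}.

B, G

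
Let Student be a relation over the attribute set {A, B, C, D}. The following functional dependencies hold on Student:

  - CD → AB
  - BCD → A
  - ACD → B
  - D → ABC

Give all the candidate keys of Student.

Attribute D never appears on the right-hand side of any dependency, so D must belong to every candidate key.
{D}⁺ = {A, B, C, D}, which is all of the schema, so {D} is the only candidate key.

(D)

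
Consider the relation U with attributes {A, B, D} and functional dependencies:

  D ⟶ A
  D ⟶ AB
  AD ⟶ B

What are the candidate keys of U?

Attribute D never appears on the right-hand side of any dependency, so D must belong to every candidate key.
{D}⁺ = {A, B, D}, which is all of the schema, so {D} is the only candidate key.

{D}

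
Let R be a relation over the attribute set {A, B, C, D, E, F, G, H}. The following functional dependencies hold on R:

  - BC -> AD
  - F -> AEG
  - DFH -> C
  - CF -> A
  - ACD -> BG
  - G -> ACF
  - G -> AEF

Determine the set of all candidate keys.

Attribute H never appears on the right-hand side of any dependency, so H must belong to every candidate key.
{H}⁺ = {H}, which is not all of the schema, so we must add further attributes.
{B, C, H}⁺: BC→AD adds A, D; ACD→BG adds G; G→ACF adds F; G→AEF adds E → {A, B, C, D, E, F, G, H}. Minimal: {C, H}⁺ = {C, H}; {B, H}⁺ = {B, H}; {B, C}⁺ = {A, B, C, D, E, F, G} — none reach the full schema.
{B, F, H}⁺: F→AEG adds A, E, G; G→ACF adds C; BC→AD adds D → {A, B, C, D, E, F, G, H}. Minimal: {F, H}⁺ = {A, C, E, F, G, H}; {B, H}⁺ = {B, H}; {B, F}⁺ = {A, B, C, D, E, F, G} — none reach the full schema.
{B, G, H}⁺: G→ACF adds A, C, F; G→AEF adds E; BC→AD adds D → {A, B, C, D, E, F, G, H}. Minimal: {G, H}⁺ = {A, C, E, F, G, H}; {B, H}⁺ = {B, H}; {B, G}⁺ = {A, B, C, D, E, F, G} — none reach the full schema.
{D, F, H}⁺: F→AEG adds A, E, G; DFH→C adds C; ACD→BG adds B → {A, B, C, D, E, F, G, H}. Minimal: {F, H}⁺ = {A, C, E, F, G, H}; {D, H}⁺ = {D, H}; {D, F}⁺ = {A, B, C, D, E, F, G} — none reach the full schema.
{D, G, H}⁺: G→ACF adds A, C, F; G→AEF adds E; ACD→BG adds B → {A, B, C, D, E, F, G, H}. Minimal: {G, H}⁺ = {A, C, E, F, G, H}; {D, H}⁺ = {D, H}; {D, G}⁺ = {A, B, C, D, E, F, G} — none reach the full schema.
{A, C, D, H}⁺: ACD→BG adds B, G; G→ACF adds F; G→AEF adds E → {A, B, C, D, E, F, G, H}. Minimal: {C, D, H}⁺ = {C, D, H}; {A, D, H}⁺ = {A, D, H}; {A, C, H}⁺ = {A, C, H}; … — none reach the full schema.

{B, C, H}, {B, F, H}, {B, G, H}, {D, F, H}, {D, G, H}, {A, C, D, H}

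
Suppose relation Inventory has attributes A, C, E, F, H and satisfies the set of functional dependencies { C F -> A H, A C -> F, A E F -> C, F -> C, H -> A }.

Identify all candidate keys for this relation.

(E, F), (A, C, E), (C, E, H)

Attribute E never appears on the right-hand side of any dependency, so E must belong to every candidate key.
{E}⁺ = {E}, which is not all of the schema, so we must add further attributes.
{E, F}⁺: F→C adds C; CF→AH adds A, H → {A, C, E, F, H}.
{A, C, E}⁺: AC→F adds F; CF→AH adds H → {A, C, E, F, H}.
{C, E, H}⁺: H→A adds A; AC→F adds F → {A, C, E, F, H}.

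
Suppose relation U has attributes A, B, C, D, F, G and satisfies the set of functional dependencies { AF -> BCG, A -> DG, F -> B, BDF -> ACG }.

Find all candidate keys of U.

(A, F); (D, F)

{A, F}⁺: AF→BCG adds B, C, G; A→DG adds D → {A, B, C, D, F, G}. Minimal: {F}⁺ = {B, F}; {A}⁺ = {A, D, G} — none reach the full schema.
{D, F}⁺: F→B adds B; BDF→ACG adds A, C, G → {A, B, C, D, F, G}. Minimal: {F}⁺ = {B, F}; {D}⁺ = {D} — none reach the full schema.
Any other superkey contains one of these as a subset, so there are no further candidate keys.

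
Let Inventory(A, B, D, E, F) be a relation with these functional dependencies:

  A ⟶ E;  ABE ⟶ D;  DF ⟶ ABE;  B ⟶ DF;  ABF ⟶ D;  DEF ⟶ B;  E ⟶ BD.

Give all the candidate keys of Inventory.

{A}⁺: A→E adds E; E→BD adds B, D; B→DF adds F → {A, B, D, E, F}.
{B}⁺: B→DF adds D, F; DF→ABE adds A, E → {A, B, D, E, F}.
{E}⁺: E→BD adds B, D; B→DF adds F; DF→ABE adds A → {A, B, D, E, F}.
{D, F}⁺: DF→ABE adds A, B, E → {A, B, D, E, F}.

(A); (B); (E); (D, F)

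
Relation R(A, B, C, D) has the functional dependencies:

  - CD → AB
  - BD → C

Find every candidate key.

Attribute D never appears on the right-hand side of any dependency, so D must belong to every candidate key.
{D}⁺ = {D}, which is not all of the schema, so we must add further attributes.
{B, D}⁺: BD→C adds C; CD→AB adds A → {A, B, C, D}. Minimal: {D}⁺ = {D}; {B}⁺ = {B} — none reach the full schema.
{C, D}⁺: CD→AB adds A, B → {A, B, C, D}. Minimal: {D}⁺ = {D}; {C}⁺ = {C} — none reach the full schema.
Any other superkey contains one of these as a subset, so there are no further candidate keys.

{B, D}, {C, D}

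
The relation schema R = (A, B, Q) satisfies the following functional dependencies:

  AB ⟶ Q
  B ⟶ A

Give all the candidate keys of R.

{B}⁺: B→A adds A; AB→Q adds Q → {A, B, Q}.

B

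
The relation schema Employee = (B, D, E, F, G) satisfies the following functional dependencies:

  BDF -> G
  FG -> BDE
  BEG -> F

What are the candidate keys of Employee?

{F, G}, {B, D, F}, {B, E, G}

{F, G}⁺: FG→BDE adds B, D, E → {B, D, E, F, G}. Minimal: {G}⁺ = {G}; {F}⁺ = {F} — none reach the full schema.
{B, D, F}⁺: BDF→G adds G; FG→BDE adds E → {B, D, E, F, G}. Minimal: {D, F}⁺ = {D, F}; {B, F}⁺ = {B, F}; {B, D}⁺ = {B, D} — none reach the full schema.
{B, E, G}⁺: BEG→F adds F; FG→BDE adds D → {B, D, E, F, G}. Minimal: {E, G}⁺ = {E, G}; {B, G}⁺ = {B, G}; {B, E}⁺ = {B, E} — none reach the full schema.
Any other superkey contains one of these as a subset, so there are no further candidate keys.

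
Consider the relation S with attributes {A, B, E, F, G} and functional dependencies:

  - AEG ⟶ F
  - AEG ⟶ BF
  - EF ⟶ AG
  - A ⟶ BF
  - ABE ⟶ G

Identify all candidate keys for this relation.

Attribute E never appears on the right-hand side of any dependency, so E must belong to every candidate key.
{E}⁺ = {E}, which is not all of the schema, so we must add further attributes.
{A, E}⁺: A→BF adds B, F; ABE→G adds G → {A, B, E, F, G}. Minimal: {E}⁺ = {E}; {A}⁺ = {A, B, F} — none reach the full schema.
{E, F}⁺: EF→AG adds A, G; A→BF adds B → {A, B, E, F, G}. Minimal: {F}⁺ = {F}; {E}⁺ = {E} — none reach the full schema.

(A, E), (E, F)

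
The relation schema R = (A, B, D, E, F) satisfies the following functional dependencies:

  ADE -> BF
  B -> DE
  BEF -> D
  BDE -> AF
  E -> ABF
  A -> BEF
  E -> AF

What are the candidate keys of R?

A; B; E

{A}⁺: A→BEF adds B, E, F; B→DE adds D → {A, B, D, E, F}.
{B}⁺: B→DE adds D, E; BDE→AF adds A, F → {A, B, D, E, F}.
{E}⁺: E→ABF adds A, B, F; B→DE adds D → {A, B, D, E, F}.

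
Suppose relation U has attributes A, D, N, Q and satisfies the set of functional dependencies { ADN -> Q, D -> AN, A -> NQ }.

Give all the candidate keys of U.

{D}

Attribute D never appears on the right-hand side of any dependency, so D must belong to every candidate key.
{D}⁺ = {A, D, N, Q}, which is all of the schema, so {D} is the only candidate key.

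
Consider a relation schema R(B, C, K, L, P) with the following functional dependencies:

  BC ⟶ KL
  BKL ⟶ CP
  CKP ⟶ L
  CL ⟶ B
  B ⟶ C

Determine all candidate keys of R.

B, CL, CKP

{B}⁺: B→C adds C; BC→KL adds K, L; BKL→CP adds P → {B, C, K, L, P}.
{C, L}⁺: CL→B adds B; BC→KL adds K; BKL→CP adds P → {B, C, K, L, P}.
{C, K, P}⁺: CKP→L adds L; CL→B adds B → {B, C, K, L, P}.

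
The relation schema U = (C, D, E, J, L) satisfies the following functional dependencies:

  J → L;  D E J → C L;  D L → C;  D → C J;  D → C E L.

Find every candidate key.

{D}⁺: D→CJ adds C, J; D→CEL adds E, L → {C, D, E, J, L}.

{D}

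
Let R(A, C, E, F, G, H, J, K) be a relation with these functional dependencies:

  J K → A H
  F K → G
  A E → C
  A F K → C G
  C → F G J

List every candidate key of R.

Attributes E, K never appear on any right-hand side, so every candidate key must contain {E, K}.
{E, K}⁺ = {E, K}, which is not all of the schema, so we must add further attributes.
{A, E, K}⁺: AE→C adds C; C→FGJ adds F, G, J; JK→AH adds H → {A, C, E, F, G, H, J, K}. Minimal: {E, K}⁺ = {E, K}; {A, K}⁺ = {A, K}; {A, E}⁺ = {A, C, E, F, G, J} — none reach the full schema.
{C, E, K}⁺: C→FGJ adds F, G, J; JK→AH adds A, H → {A, C, E, F, G, H, J, K}. Minimal: {E, K}⁺ = {E, K}; {C, K}⁺ = {A, C, F, G, H, J, K}; {C, E}⁺ = {C, E, F, G, J} — none reach the full schema.
{E, J, K}⁺: JK→AH adds A, H; AE→C adds C; C→FGJ adds F, G → {A, C, E, F, G, H, J, K}. Minimal: {J, K}⁺ = {A, H, J, K}; {E, K}⁺ = {E, K}; {E, J}⁺ = {E, J} — none reach the full schema.
Any other superkey contains one of these as a subset, so there are no further candidate keys.

{A, E, K}; {C, E, K}; {E, J, K}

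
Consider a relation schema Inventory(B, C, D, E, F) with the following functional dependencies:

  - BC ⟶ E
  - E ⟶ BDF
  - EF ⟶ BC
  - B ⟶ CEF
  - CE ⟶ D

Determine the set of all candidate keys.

{B}⁺: B→CEF adds C, E, F; CE→D adds D → {B, C, D, E, F}.
{E}⁺: E→BDF adds B, D, F; EF→BC adds C → {B, C, D, E, F}.
Any other superkey contains one of these as a subset, so there are no further candidate keys.

(B), (E)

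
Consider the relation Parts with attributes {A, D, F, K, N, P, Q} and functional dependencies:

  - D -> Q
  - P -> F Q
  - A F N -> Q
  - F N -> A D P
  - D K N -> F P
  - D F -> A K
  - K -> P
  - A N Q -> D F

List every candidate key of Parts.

FN; KN; NP; ADN; ANQ

Attribute N never appears on the right-hand side of any dependency, so N must belong to every candidate key.
{N}⁺ = {N}, which is not all of the schema, so we must add further attributes.
{F, N}⁺: FN→ADP adds A, D, P; DF→AK adds K; D→Q adds Q → {A, D, F, K, N, P, Q}. Minimal: {N}⁺ = {N}; {F}⁺ = {F} — none reach the full schema.
{K, N}⁺: K→P adds P; P→FQ adds F, Q; FN→ADP adds A, D → {A, D, F, K, N, P, Q}. Minimal: {N}⁺ = {N}; {K}⁺ = {F, K, P, Q} — none reach the full schema.
{N, P}⁺: P→FQ adds F, Q; FN→ADP adds A, D; DF→AK adds K → {A, D, F, K, N, P, Q}. Minimal: {P}⁺ = {F, P, Q}; {N}⁺ = {N} — none reach the full schema.
{A, D, N}⁺: D→Q adds Q; ANQ→DF adds F; FN→ADP adds P; DF→AK adds K → {A, D, F, K, N, P, Q}. Minimal: {D, N}⁺ = {D, N, Q}; {A, N}⁺ = {A, N}; {A, D}⁺ = {A, D, Q} — none reach the full schema.
{A, N, Q}⁺: ANQ→DF adds D, F; FN→ADP adds P; DF→AK adds K → {A, D, F, K, N, P, Q}. Minimal: {N, Q}⁺ = {N, Q}; {A, Q}⁺ = {A, Q}; {A, N}⁺ = {A, N} — none reach the full schema.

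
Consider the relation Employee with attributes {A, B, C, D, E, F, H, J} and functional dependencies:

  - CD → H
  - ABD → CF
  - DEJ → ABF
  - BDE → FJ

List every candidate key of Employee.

Attributes D, E never appear on any right-hand side, so every candidate key must contain {D, E}.
{D, E}⁺ = {D, E}, which is not all of the schema, so we must add further attributes.
{B, D, E}⁺: BDE→FJ adds F, J; DEJ→ABF adds A; ABD→CF adds C; CD→H adds H → {A, B, C, D, E, F, H, J}. Minimal: {D, E}⁺ = {D, E}; {B, E}⁺ = {B, E}; {B, D}⁺ = {B, D} — none reach the full schema.
{D, E, J}⁺: DEJ→ABF adds A, B, F; ABD→CF adds C; CD→H adds H → {A, B, C, D, E, F, H, J}. Minimal: {E, J}⁺ = {E, J}; {D, J}⁺ = {D, J}; {D, E}⁺ = {D, E} — none reach the full schema.
Any other superkey contains one of these as a subset, so there are no further candidate keys.

{B, D, E}, {D, E, J}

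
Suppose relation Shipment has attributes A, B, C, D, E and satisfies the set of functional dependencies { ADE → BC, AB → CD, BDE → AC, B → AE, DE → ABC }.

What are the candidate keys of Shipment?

{B}⁺: B→AE adds A, E; AB→CD adds C, D → {A, B, C, D, E}.
{D, E}⁺: DE→ABC adds A, B, C → {A, B, C, D, E}.

{B}, {D, E}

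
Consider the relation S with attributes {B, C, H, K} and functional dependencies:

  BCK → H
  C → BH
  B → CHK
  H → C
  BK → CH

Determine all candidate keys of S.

{B}⁺: B→CHK adds C, H, K → {B, C, H, K}.
{C}⁺: C→BH adds B, H; B→CHK adds K → {B, C, H, K}.
{H}⁺: H→C adds C; C→BH adds B; B→CHK adds K → {B, C, H, K}.

(B), (C), (H)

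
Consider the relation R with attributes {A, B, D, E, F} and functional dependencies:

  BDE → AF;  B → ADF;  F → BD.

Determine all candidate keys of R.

(B, E), (E, F)

Attribute E never appears on the right-hand side of any dependency, so E must belong to every candidate key.
{E}⁺ = {E}, which is not all of the schema, so we must add further attributes.
{B, E}⁺: B→ADF adds A, D, F → {A, B, D, E, F}. Minimal: {E}⁺ = {E}; {B}⁺ = {A, B, D, F} — none reach the full schema.
{E, F}⁺: F→BD adds B, D; BDE→AF adds A → {A, B, D, E, F}. Minimal: {F}⁺ = {A, B, D, F}; {E}⁺ = {E} — none reach the full schema.
Any other superkey contains one of these as a subset, so there are no further candidate keys.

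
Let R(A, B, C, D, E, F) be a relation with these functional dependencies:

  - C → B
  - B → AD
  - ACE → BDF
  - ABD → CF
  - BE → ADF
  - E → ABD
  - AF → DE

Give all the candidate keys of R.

{B}⁺: B→AD adds A, D; ABD→CF adds C, F; AF→DE adds E → {A, B, C, D, E, F}.
{C}⁺: C→B adds B; B→AD adds A, D; ABD→CF adds F; AF→DE adds E → {A, B, C, D, E, F}.
{E}⁺: E→ABD adds A, B, D; ABD→CF adds C, F → {A, B, C, D, E, F}.
{A, F}⁺: AF→DE adds D, E; E→ABD adds B; ABD→CF adds C → {A, B, C, D, E, F}. Minimal: {F}⁺ = {F}; {A}⁺ = {A} — none reach the full schema.
Any other superkey contains one of these as a subset, so there are no further candidate keys.

(B); (C); (E); (A, F)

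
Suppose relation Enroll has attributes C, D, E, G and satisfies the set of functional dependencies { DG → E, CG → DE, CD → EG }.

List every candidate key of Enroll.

Attribute C never appears on the right-hand side of any dependency, so C must belong to every candidate key.
{C}⁺ = {C}, which is not all of the schema, so we must add further attributes.
{C, D}⁺: CD→EG adds E, G → {C, D, E, G}. Minimal: {D}⁺ = {D}; {C}⁺ = {C} — none reach the full schema.
{C, G}⁺: CG→DE adds D, E → {C, D, E, G}. Minimal: {G}⁺ = {G}; {C}⁺ = {C} — none reach the full schema.
Any other superkey contains one of these as a subset, so there are no further candidate keys.

(C, D), (C, G)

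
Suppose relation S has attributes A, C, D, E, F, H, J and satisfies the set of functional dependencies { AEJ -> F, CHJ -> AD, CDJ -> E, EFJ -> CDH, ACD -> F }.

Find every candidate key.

AEJ; CHJ; EFJ; ACDJ; CDFJ

Attribute J never appears on the right-hand side of any dependency, so J must belong to every candidate key.
{J}⁺ = {J}, which is not all of the schema, so we must add further attributes.
{A, E, J}⁺: AEJ→F adds F; EFJ→CDH adds C, D, H → {A, C, D, E, F, H, J}.
{C, H, J}⁺: CHJ→AD adds A, D; CDJ→E adds E; ACD→F adds F → {A, C, D, E, F, H, J}.
{E, F, J}⁺: EFJ→CDH adds C, D, H; CHJ→AD adds A → {A, C, D, E, F, H, J}.
{A, C, D, J}⁺: CDJ→E adds E; ACD→F adds F; EFJ→CDH adds H → {A, C, D, E, F, H, J}.
{C, D, F, J}⁺: CDJ→E adds E; EFJ→CDH adds H; CHJ→AD adds A → {A, C, D, E, F, H, J}.
Any other superkey contains one of these as a subset, so there are no further candidate keys.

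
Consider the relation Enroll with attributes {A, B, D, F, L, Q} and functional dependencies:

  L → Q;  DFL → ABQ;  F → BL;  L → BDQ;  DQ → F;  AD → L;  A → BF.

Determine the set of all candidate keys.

(A); (F); (L); (D, Q)

{A}⁺: A→BF adds B, F; F→BL adds L; L→BDQ adds D, Q → {A, B, D, F, L, Q}.
{F}⁺: F→BL adds B, L; L→BDQ adds D, Q; DFL→ABQ adds A → {A, B, D, F, L, Q}.
{L}⁺: L→Q adds Q; L→BDQ adds B, D; DQ→F adds F; DFL→ABQ adds A → {A, B, D, F, L, Q}.
{D, Q}⁺: DQ→F adds F; F→BL adds B, L; DFL→ABQ adds A → {A, B, D, F, L, Q}.
Any other superkey contains one of these as a subset, so there are no further candidate keys.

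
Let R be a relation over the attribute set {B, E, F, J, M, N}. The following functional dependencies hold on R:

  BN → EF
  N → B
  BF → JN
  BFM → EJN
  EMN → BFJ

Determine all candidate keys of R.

Attribute M never appears on the right-hand side of any dependency, so M must belong to every candidate key.
{M}⁺ = {M}, which is not all of the schema, so we must add further attributes.
{M, N}⁺: N→B adds B; BN→EF adds E, F; BF→JN adds J → {B, E, F, J, M, N}.
{B, F, M}⁺: BF→JN adds J, N; BFM→EJN adds E → {B, E, F, J, M, N}.
Any other superkey contains one of these as a subset, so there are no further candidate keys.

(M, N), (B, F, M)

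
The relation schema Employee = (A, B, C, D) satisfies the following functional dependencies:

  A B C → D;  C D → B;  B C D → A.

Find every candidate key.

Attribute C never appears on the right-hand side of any dependency, so C must belong to every candidate key.
{C}⁺ = {C}, which is not all of the schema, so we must add further attributes.
{C, D}⁺: CD→B adds B; BCD→A adds A → {A, B, C, D}. Minimal: {D}⁺ = {D}; {C}⁺ = {C} — none reach the full schema.
{A, B, C}⁺: ABC→D adds D → {A, B, C, D}. Minimal: {B, C}⁺ = {B, C}; {A, C}⁺ = {A, C}; {A, B}⁺ = {A, B} — none reach the full schema.

CD, ABC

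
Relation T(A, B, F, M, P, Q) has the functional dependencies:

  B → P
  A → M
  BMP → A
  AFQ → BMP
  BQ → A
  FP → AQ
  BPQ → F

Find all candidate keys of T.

{B, F}⁺: B→P adds P; FP→AQ adds A, Q; A→M adds M → {A, B, F, M, P, Q}. Minimal: {F}⁺ = {F}; {B}⁺ = {B, P} — none reach the full schema.
{B, Q}⁺: B→P adds P; BQ→A adds A; BPQ→F adds F; A→M adds M → {A, B, F, M, P, Q}. Minimal: {Q}⁺ = {Q}; {B}⁺ = {B, P} — none reach the full schema.
{F, P}⁺: FP→AQ adds A, Q; A→M adds M; AFQ→BMP adds B → {A, B, F, M, P, Q}. Minimal: {P}⁺ = {P}; {F}⁺ = {F} — none reach the full schema.
{A, F, Q}⁺: A→M adds M; AFQ→BMP adds B, P → {A, B, F, M, P, Q}. Minimal: {F, Q}⁺ = {F, Q}; {A, Q}⁺ = {A, M, Q}; {A, F}⁺ = {A, F, M} — none reach the full schema.

(B, F), (B, Q), (F, P), (A, F, Q)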